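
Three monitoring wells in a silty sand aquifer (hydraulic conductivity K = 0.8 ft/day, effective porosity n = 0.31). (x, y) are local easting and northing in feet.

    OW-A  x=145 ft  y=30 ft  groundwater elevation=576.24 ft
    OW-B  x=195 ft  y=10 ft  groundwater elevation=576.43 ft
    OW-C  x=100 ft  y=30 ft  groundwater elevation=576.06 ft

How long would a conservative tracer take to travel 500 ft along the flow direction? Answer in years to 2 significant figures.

With h = a·x + b·y + c and OW-A as origin, the differences give:
  50·a + (-20)·b = +0.19
  (-45)·a + 0·b = -0.18
Eliminate b (×0 and ×(-20), subtract): -900·a = -3.600 → a = ∂h/∂x = +0.004000
Back-substitute: b = ∂h/∂y = +0.0005000.
|∇h| = √(0.004000² + 0.0005000²) = 0.004031
Seepage velocity v = K·i/n = 0.8 × 0.004031 / 0.31 = 0.0104 ft/day.
t = 500 / 0.0104 = 4.808e+04 days = 132 years.

130 years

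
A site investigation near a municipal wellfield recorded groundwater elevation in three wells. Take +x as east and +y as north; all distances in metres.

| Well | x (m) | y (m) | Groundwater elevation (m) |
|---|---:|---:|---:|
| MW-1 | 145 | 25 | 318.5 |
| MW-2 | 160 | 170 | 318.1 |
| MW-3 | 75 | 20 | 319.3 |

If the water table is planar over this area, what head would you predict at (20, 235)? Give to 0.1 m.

With h = a·x + b·y + c and MW-1 as origin, the differences give:
  15·a + 145·b = -0.4
  (-70)·a + (-5)·b = +0.8
Eliminate b (×(-5) and ×145, subtract): 10075·a = -114.00 → a = ∂h/∂x = -0.01132
Back-substitute: b = ∂h/∂y = -0.001588.
h(20, 235) = 318.5 + (-0.01132)·(-125) + (-0.001588)·(210) = 318.5 +1.414 -0.333 = 319.581 m.

319.6 m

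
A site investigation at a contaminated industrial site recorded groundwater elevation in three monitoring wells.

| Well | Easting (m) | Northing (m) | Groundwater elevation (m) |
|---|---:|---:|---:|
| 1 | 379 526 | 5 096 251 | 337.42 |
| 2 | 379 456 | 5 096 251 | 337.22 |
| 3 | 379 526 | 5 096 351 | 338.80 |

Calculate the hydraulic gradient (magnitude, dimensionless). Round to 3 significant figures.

0.0141

∂h/∂x = (337.22 − 337.42) / (379456 − 379526) = +0.002857
∂h/∂y = (338.80 − 337.42) / (5096351 − 5096251) = +0.01380
|∇h| = √(0.002857² + 0.01380²) = 0.01409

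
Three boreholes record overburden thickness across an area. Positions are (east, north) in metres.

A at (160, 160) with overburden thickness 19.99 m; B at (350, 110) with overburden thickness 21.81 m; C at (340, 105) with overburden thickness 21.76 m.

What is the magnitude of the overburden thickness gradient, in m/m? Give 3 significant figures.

0.0100 m/m

Differences from A: to B (Δx, Δy, Δh) = (190, -50, +1.82); to C = (180, -55, +1.77).
Determinant of the coordinate differences = 190·(-55) − 180·(-50) = -1450.
∂d/∂x = [(+1.82)·(-55) − (+1.77)·(-50)] / -1450 = +0.008000
∂d/∂y = [190·(+1.77) − 180·(+1.82)] / -1450 = -0.006000
|∇f| = √(0.008000² + -0.006000²) = 0.01 m/m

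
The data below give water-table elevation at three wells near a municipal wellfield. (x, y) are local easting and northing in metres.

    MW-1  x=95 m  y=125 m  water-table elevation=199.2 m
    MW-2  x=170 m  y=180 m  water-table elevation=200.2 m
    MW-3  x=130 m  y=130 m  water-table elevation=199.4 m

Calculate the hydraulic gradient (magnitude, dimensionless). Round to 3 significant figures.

Differences from MW-1: to MW-2 (Δx, Δy, Δh) = (75, 55, +1.0); to MW-3 = (35, 5, +0.2).
Solve a·Δx + b·Δy = Δh: det = 75·5 − 35·55 = -1550.
∂h/∂x = [(+1.0)·5 − (+0.2)·55] / -1550 = +0.003871
∂h/∂y = [75·(+0.2) − 35·(+1.0)] / -1550 = +0.01290
|∇h| = √(0.003871² + 0.01290²) = 0.01347

0.0135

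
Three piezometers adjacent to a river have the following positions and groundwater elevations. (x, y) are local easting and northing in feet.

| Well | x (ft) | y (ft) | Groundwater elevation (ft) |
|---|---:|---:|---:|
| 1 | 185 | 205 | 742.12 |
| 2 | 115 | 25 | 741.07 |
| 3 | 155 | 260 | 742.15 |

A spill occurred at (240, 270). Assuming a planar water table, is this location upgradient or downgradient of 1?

upgradient

Differences from 1: to 2 (Δx, Δy, Δh) = (-70, -180, -1.05); to 3 = (-30, 55, +0.03).
Solve a·Δx + b·Δy = Δh: det = (-70)·55 − (-30)·(-180) = -9250.
∂h/∂x = [(-1.05)·55 − (+0.03)·(-180)] / -9250 = +0.005659
∂h/∂y = [(-70)·(+0.03) − (-30)·(-1.05)] / -9250 = +0.003632
Head at (240, 270) = 742.12 + (+0.005659)·(55) + (+0.003632)·(65) = 742.67 ft.
That is higher than the 742.12 ft at 1, so the point is upgradient.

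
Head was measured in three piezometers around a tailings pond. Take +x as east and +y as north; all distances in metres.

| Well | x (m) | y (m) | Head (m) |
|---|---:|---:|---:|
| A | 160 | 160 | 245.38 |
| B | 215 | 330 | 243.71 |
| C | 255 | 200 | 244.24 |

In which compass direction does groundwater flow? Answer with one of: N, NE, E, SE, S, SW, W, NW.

Differences from A: to B (Δx, Δy, Δh) = (55, 170, -1.67); to C = (95, 40, -1.14).
Solve a·Δx + b·Δy = Δh: det = 55·40 − 95·170 = -13950.
∂h/∂x = [(-1.67)·40 − (-1.14)·170] / -13950 = -0.009104
∂h/∂y = [55·(-1.14) − 95·(-1.67)] / -13950 = -0.006878
Flow = −∇h = (+0.009104 east, +0.006878 north), which points northeast.

NE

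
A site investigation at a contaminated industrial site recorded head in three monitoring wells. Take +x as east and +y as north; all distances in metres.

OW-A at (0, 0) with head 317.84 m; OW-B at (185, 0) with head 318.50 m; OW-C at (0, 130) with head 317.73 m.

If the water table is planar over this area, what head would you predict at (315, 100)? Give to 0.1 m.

318.9 m

∂h/∂x = (318.50 − 317.84) / (185 − 0) = +0.003568
∂h/∂y = (317.73 − 317.84) / (130 − 0) = -0.0008462
h(315, 100) = 317.84 + (+0.003568)·(315) + (-0.0008462)·(100) = 317.84 +1.124 -0.085 = 318.879 m.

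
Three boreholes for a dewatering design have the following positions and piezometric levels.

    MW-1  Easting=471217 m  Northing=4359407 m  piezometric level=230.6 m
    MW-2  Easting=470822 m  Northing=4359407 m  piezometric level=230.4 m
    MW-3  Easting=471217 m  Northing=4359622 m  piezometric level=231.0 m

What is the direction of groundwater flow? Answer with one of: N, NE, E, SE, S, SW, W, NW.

S

∂h/∂x = (230.4 − 230.6) / (470822 − 471217) = +0.0005063
∂h/∂y = (231.0 − 230.6) / (4359622 − 4359407) = +0.001860
Flow = −∇h = (-0.0005063 east, -0.001860 north), which points south.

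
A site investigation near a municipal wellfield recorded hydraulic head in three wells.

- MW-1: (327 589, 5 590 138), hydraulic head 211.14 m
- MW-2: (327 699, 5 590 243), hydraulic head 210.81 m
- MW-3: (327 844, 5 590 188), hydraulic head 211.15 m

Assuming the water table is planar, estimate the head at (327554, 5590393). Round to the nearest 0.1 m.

210.1 m

Taking MW-1 as reference: MW-2−MW-1 = (110, 105, -0.33); MW-3−MW-1 = (255, 50, +0.01).
Determinant of the coordinate differences = 110·50 − 255·105 = -21275.
∂h/∂x = [(-0.33)·50 − (+0.01)·105] / -21275 = +0.0008249
∂h/∂y = [110·(+0.01) − 255·(-0.33)] / -21275 = -0.004007
h(327554, 5590393) = 211.14 + (+0.0008249)·(-35) + (-0.004007)·(255) = 211.14 -0.029 -1.022 = 210.089 m.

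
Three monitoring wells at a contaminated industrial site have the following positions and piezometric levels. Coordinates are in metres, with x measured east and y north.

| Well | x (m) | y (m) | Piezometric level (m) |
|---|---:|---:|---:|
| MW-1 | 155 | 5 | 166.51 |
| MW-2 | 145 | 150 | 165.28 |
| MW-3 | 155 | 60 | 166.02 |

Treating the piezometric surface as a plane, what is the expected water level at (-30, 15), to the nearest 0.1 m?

167.6 m

Three-point gradient (reference MW-1): Δ to MW-2 = (-10, 145, -1.23), Δ to MW-3 = (0, 55, -0.49).
∂h/∂x = -0.006182, ∂h/∂y = -0.008909 (det = -550).
h(-30, 15) = 166.51 + (-0.006182)·(-185) + (-0.008909)·(10) = 166.51 +1.144 -0.089 = 167.565 m.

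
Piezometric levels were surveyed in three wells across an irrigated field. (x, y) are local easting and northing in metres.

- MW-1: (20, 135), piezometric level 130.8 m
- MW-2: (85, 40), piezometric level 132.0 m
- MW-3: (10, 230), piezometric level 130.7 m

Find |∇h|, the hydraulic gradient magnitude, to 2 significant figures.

0.020

Taking MW-1 as reference: MW-2−MW-1 = (65, -95, +1.2); MW-3−MW-1 = (-10, 95, -0.1).
Solve a·Δx + b·Δy = Δh: det = 65·95 − (-10)·(-95) = 5225.
∂h/∂x = [(+1.2)·95 − (-0.1)·(-95)] / 5225 = +0.02000
∂h/∂y = [65·(-0.1) − (-10)·(+1.2)] / 5225 = +0.001053
|∇h| = √(0.02000² + 0.001053²) = 0.02003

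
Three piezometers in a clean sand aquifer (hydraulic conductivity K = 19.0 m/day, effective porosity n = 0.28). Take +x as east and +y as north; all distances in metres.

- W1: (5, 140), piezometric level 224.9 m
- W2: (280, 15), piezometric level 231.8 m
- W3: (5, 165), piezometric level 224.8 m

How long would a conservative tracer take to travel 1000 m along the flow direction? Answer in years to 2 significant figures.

With h = a·x + b·y + c and W1 as origin, the differences give:
  275·a + (-125)·b = +6.9
  0·a + 25·b = -0.1
Eliminate b (×25 and ×(-125), subtract): 6875·a = 160.00 → a = ∂h/∂x = +0.02327
Back-substitute: b = ∂h/∂y = -0.004000.
|∇h| = √(0.02327² + -0.004000²) = 0.02361
Seepage velocity v = K·i/n = 19.0 × 0.02361 / 0.28 = 1.602 m/day.
t = 1000 / 1.602 = 624.2 days = 1.71 years.

1.7 years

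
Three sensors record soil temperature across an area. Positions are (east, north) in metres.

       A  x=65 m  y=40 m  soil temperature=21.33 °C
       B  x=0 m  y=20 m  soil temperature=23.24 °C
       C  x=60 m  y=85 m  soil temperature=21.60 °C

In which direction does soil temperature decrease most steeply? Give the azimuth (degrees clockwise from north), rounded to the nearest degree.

Differences from A: to B (Δx, Δy, Δh) = (-65, -20, +1.91); to C = (-5, 45, +0.27).
Determinant of the coordinate differences = (-65)·45 − (-5)·(-20) = -3025.
∂T/∂x = [(+1.91)·45 − (+0.27)·(-20)] / -3025 = -0.03020
∂T/∂y = [(-65)·(+0.27) − (-5)·(+1.91)] / -3025 = +0.002645
Steepest decrease is along −∇f: components (+0.03020 E, -0.002645 N).
Azimuth = atan2(+0.03020, -0.002645) = 95.0° ≈ 095°.

095°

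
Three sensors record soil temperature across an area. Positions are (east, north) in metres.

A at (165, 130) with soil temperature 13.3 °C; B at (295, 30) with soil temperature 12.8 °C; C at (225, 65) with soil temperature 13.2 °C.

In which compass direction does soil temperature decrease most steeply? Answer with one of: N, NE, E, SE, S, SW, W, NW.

With T = a·x + b·y + c and A as origin, the differences give:
  130·a + (-100)·b = -0.5
  60·a + (-65)·b = -0.1
Eliminate b (×(-65) and ×(-100), subtract): -2450·a = 22.50 → a = ∂T/∂x = -0.009184
Back-substitute: b = ∂T/∂y = -0.006939.
Steepest decrease is along −∇f = (+0.009184 E, +0.006939 N) → northeast.

NE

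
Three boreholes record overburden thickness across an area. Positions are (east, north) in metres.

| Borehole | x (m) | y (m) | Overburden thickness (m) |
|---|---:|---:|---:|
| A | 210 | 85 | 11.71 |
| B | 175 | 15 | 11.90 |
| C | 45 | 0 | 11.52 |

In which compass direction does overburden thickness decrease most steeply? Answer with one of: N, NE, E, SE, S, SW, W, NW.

Taking A as reference: B−A = (-35, -70, +0.19); C−A = (-165, -85, -0.19).
Determinant of the coordinate differences = (-35)·(-85) − (-165)·(-70) = -8575.
∂d/∂x = [(+0.19)·(-85) − (-0.19)·(-70)] / -8575 = +0.003434
∂d/∂y = [(-35)·(-0.19) − (-165)·(+0.19)] / -8575 = -0.004431
Steepest decrease is along −∇f = (-0.003434 E, +0.004431 N) → northwest.

NW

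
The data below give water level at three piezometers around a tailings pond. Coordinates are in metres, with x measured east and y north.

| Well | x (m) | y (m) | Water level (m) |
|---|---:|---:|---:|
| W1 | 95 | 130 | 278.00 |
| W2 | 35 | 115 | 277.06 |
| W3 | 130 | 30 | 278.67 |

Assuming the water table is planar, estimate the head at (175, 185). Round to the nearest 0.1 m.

Differences from W1: to W2 (Δx, Δy, Δh) = (-60, -15, -0.94); to W3 = (35, -100, +0.67).
Determinant of the coordinate differences = (-60)·(-100) − 35·(-15) = 6525.
∂h/∂x = [(-0.94)·(-100) − (+0.67)·(-15)] / 6525 = +0.01595
∂h/∂y = [(-60)·(+0.67) − 35·(-0.94)] / 6525 = -0.001119
h(175, 185) = 278.00 + (+0.01595)·(80) + (-0.001119)·(55) = 278.00 +1.276 -0.062 = 279.214 m.

279.2 m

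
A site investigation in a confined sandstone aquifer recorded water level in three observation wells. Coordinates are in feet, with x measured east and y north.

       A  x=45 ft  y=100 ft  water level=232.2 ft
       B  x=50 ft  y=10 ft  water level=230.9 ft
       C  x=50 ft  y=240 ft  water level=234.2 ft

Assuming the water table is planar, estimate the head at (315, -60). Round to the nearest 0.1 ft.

229.4 ft

With h = a·x + b·y + c and A as origin, the differences give:
  5·a + (-90)·b = -1.3
  5·a + 140·b = +2.0
Eliminate b (×140 and ×(-90), subtract): 1150·a = -2.00 → a = ∂h/∂x = -0.001739
Back-substitute: b = ∂h/∂y = +0.01435.
h(315, -60) = 232.2 + (-0.001739)·(270) + (+0.01435)·(-160) = 232.2 -0.470 -2.296 = 229.435 ft.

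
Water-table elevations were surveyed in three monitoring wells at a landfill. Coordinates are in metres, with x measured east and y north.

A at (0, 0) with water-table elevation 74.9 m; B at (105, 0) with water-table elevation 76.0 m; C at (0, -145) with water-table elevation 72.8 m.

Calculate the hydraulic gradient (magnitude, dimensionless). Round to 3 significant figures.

∂h/∂x = (76.0 − 74.9) / (105 − 0) = +0.01048
∂h/∂y = (72.8 − 74.9) / (-145 − 0) = +0.01448
|∇h| = √(0.01048² + 0.01448²) = 0.01787

0.0179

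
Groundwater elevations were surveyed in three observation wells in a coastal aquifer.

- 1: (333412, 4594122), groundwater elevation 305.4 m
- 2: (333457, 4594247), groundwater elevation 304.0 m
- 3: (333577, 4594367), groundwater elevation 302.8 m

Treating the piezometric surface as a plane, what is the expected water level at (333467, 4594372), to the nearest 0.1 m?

302.5 m

Differences from 1: to 2 (Δx, Δy, Δh) = (45, 125, -1.4); to 3 = (165, 245, -2.6).
Determinant of the coordinate differences = 45·245 − 165·125 = -9600.
∂h/∂x = [(-1.4)·245 − (-2.6)·125] / -9600 = +0.001875
∂h/∂y = [45·(-2.6) − 165·(-1.4)] / -9600 = -0.01187
h(333467, 4594372) = 305.4 + (+0.001875)·(55) + (-0.01187)·(250) = 305.4 +0.103 -2.969 = 302.534 m.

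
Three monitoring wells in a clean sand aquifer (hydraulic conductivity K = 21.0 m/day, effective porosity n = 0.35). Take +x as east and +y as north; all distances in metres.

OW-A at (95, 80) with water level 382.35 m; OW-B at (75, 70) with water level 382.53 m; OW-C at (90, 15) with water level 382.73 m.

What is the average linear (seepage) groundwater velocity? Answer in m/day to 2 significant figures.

0.50 m/day

Taking OW-A as reference: OW-B−OW-A = (-20, -10, +0.18); OW-C−OW-A = (-5, -65, +0.38).
Solve a·Δx + b·Δy = Δh: det = (-20)·(-65) − (-5)·(-10) = 1250.
∂h/∂x = [(+0.18)·(-65) − (+0.38)·(-10)] / 1250 = -0.006320
∂h/∂y = [(-20)·(+0.38) − (-5)·(+0.18)] / 1250 = -0.005360
|∇h| = √(-0.006320² + -0.005360²) = 0.008287
Seepage velocity v = K·i/n = 21.0 × 0.008287 / 0.35 = 0.4972 m/day.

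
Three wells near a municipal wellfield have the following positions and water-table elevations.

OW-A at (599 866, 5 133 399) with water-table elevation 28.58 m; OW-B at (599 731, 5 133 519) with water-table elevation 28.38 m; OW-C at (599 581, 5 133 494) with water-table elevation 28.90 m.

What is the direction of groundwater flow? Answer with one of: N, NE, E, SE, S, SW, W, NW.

Taking OW-A as reference: OW-B−OW-A = (-135, 120, -0.20); OW-C−OW-A = (-285, 95, +0.32).
Solve a·Δx + b·Δy = Δh: det = (-135)·95 − (-285)·120 = 21375.
∂h/∂x = [(-0.20)·95 − (+0.32)·120] / 21375 = -0.002685
∂h/∂y = [(-135)·(+0.32) − (-285)·(-0.20)] / 21375 = -0.004688
Flow = −∇h = (+0.002685 east, +0.004688 north), which points northeast.

NE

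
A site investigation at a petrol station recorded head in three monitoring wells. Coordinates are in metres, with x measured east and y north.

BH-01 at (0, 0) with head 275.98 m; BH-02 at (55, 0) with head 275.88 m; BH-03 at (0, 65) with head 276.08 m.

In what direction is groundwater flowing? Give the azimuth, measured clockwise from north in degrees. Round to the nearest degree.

130°

∂h/∂x = (275.88 − 275.98) / (55 − 0) = -0.001818
∂h/∂y = (276.08 − 275.98) / (65 − 0) = +0.001538
Flow direction (−∇h) has components (+0.001818 E, -0.001538 N).
Azimuth = atan2(E, N) = atan2(+0.001818, -0.001538) = 130.2° ≈ 130°.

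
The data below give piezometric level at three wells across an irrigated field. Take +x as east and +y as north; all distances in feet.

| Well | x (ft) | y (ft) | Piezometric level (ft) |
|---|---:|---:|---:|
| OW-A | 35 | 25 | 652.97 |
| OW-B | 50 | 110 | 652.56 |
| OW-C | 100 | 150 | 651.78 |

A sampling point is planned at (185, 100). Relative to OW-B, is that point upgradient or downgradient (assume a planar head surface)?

downgradient

Differences from OW-A: to OW-B (Δx, Δy, Δh) = (15, 85, -0.41); to OW-C = (65, 125, -1.19).
Solve a·Δx + b·Δy = Δh: det = 15·125 − 65·85 = -3650.
∂h/∂x = [(-0.41)·125 − (-1.19)·85] / -3650 = -0.01367
∂h/∂y = [15·(-1.19) − 65·(-0.41)] / -3650 = -0.002411
Head at (185, 100) = 652.97 + (-0.01367)·(150) + (-0.002411)·(75) = 650.74 ft.
That is lower than the 652.56 ft at OW-B, so the point is downgradient.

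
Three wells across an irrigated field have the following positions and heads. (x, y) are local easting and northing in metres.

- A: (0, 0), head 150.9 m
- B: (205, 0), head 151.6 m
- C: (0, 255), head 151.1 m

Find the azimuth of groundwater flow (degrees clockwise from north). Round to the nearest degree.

∂h/∂x = (151.6 − 150.9) / (205 − 0) = +0.003415
∂h/∂y = (151.1 − 150.9) / (255 − 0) = +0.0007843
Flow direction (−∇h) has components (-0.003415 E, -0.0007843 N).
Azimuth = atan2(E, N) = atan2(-0.003415, -0.0007843) = 257.1° ≈ 257°.

257°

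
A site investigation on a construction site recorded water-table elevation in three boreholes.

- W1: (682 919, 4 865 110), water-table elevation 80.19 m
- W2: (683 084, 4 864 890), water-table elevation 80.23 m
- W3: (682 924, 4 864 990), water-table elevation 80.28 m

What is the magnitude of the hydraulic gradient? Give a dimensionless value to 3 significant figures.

0.00112

Taking W1 as reference: W2−W1 = (165, -220, +0.04); W3−W1 = (5, -120, +0.09).
Solve a·Δx + b·Δy = Δh: det = 165·(-120) − 5·(-220) = -18700.
∂h/∂x = [(+0.04)·(-120) − (+0.09)·(-220)] / -18700 = -0.0008021
∂h/∂y = [165·(+0.09) − 5·(+0.04)] / -18700 = -0.0007834
|∇h| = √(-0.0008021² + -0.0007834²) = 0.001121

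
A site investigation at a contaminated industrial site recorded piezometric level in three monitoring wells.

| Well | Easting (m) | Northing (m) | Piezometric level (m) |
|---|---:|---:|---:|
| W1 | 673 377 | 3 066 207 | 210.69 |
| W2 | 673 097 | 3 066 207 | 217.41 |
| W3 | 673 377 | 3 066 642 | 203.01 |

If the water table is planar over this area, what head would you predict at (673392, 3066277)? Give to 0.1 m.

∂h/∂x = (217.41 − 210.69) / (673097 − 673377) = -0.02400
∂h/∂y = (203.01 − 210.69) / (3066642 − 3066207) = -0.01766
h(673392, 3066277) = 210.69 + (-0.02400)·(15) + (-0.01766)·(70) = 210.69 -0.360 -1.236 = 209.094 m.

209.1 m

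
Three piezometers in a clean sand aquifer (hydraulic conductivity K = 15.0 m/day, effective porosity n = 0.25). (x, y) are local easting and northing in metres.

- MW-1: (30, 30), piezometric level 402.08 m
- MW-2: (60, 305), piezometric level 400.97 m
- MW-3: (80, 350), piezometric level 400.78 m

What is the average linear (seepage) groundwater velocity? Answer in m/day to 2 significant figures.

Differences from MW-1: to MW-2 (Δx, Δy, Δh) = (30, 275, -1.11); to MW-3 = (50, 320, -1.30).
Determinant of the coordinate differences = 30·320 − 50·275 = -4150.
∂h/∂x = [(-1.11)·320 − (-1.30)·275] / -4150 = -0.0005542
∂h/∂y = [30·(-1.30) − 50·(-1.11)] / -4150 = -0.003976
|∇h| = √(-0.0005542² + -0.003976²) = 0.004014
Seepage velocity v = K·i/n = 15.0 × 0.004014 / 0.25 = 0.2408 m/day.

0.24 m/day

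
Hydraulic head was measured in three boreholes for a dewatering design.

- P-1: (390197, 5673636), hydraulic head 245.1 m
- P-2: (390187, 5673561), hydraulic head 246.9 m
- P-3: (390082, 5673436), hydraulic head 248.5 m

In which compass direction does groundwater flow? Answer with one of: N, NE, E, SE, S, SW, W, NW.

NW

Taking P-1 as reference: P-2−P-1 = (-10, -75, +1.8); P-3−P-1 = (-115, -200, +3.4).
Determinant of the coordinate differences = (-10)·(-200) − (-115)·(-75) = -6625.
∂h/∂x = [(+1.8)·(-200) − (+3.4)·(-75)] / -6625 = +0.01585
∂h/∂y = [(-10)·(+3.4) − (-115)·(+1.8)] / -6625 = -0.02611
Flow = −∇h = (-0.01585 east, +0.02611 north), which points northwest.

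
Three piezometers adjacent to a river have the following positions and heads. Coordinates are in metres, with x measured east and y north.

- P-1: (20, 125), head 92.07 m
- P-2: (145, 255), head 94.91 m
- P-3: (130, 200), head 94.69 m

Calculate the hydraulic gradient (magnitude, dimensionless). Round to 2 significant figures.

0.026

Differences from P-1: to P-2 (Δx, Δy, Δh) = (125, 130, +2.84); to P-3 = (110, 75, +2.62).
Solve a·Δx + b·Δy = Δh: det = 125·75 − 110·130 = -4925.
∂h/∂x = [(+2.84)·75 − (+2.62)·130] / -4925 = +0.02591
∂h/∂y = [125·(+2.62) − 110·(+2.84)] / -4925 = -0.003066
|∇h| = √(0.02591² + -0.003066²) = 0.02609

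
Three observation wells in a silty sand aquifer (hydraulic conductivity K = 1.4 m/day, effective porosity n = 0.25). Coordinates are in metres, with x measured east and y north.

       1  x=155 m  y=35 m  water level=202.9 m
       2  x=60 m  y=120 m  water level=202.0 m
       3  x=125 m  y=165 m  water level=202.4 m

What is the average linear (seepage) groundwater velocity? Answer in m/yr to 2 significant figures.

16 m/yr

Differences from 1: to 2 (Δx, Δy, Δh) = (-95, 85, -0.9); to 3 = (-30, 130, -0.5).
Determinant of the coordinate differences = (-95)·130 − (-30)·85 = -9800.
∂h/∂x = [(-0.9)·130 − (-0.5)·85] / -9800 = +0.007602
∂h/∂y = [(-95)·(-0.5) − (-30)·(-0.9)] / -9800 = -0.002092
|∇h| = √(0.007602² + -0.002092²) = 0.007885
Seepage velocity v = K·i/n = 1.4 × 0.007885 / 0.25 = 0.04416 m/day = 16.13 m/yr.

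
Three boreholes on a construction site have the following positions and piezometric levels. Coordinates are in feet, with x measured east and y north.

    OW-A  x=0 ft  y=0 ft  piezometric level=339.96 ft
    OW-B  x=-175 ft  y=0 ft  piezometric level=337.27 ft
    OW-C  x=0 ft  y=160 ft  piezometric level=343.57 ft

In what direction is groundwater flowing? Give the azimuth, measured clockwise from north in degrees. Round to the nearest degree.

∂h/∂x = (337.27 − 339.96) / (-175 − 0) = +0.01537
∂h/∂y = (343.57 − 339.96) / (160 − 0) = +0.02256
Flow direction (−∇h) has components (-0.01537 E, -0.02256 N).
Azimuth = atan2(E, N) = atan2(-0.01537, -0.02256) = 214.3° ≈ 214°.

214°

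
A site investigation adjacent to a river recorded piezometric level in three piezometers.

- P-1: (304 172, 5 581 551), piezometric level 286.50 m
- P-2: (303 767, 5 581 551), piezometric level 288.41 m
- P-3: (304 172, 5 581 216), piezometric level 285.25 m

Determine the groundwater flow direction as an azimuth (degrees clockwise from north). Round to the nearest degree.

∂h/∂x = (288.41 − 286.50) / (303767 − 304172) = -0.004716
∂h/∂y = (285.25 − 286.50) / (5581216 − 5581551) = +0.003731
Flow direction (−∇h) has components (+0.004716 E, -0.003731 N).
Azimuth = atan2(E, N) = atan2(+0.004716, -0.003731) = 128.4° ≈ 128°.

128°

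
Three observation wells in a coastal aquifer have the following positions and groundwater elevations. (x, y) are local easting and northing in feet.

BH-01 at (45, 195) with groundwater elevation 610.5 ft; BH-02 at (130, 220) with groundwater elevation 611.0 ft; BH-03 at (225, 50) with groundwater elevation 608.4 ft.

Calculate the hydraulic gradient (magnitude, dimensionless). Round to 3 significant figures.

Taking BH-01 as reference: BH-02−BH-01 = (85, 25, +0.5); BH-03−BH-01 = (180, -145, -2.1).
Determinant of the coordinate differences = 85·(-145) − 180·25 = -16825.
∂h/∂x = [(+0.5)·(-145) − (-2.1)·25] / -16825 = +0.001189
∂h/∂y = [85·(-2.1) − 180·(+0.5)] / -16825 = +0.01596
|∇h| = √(0.001189² + 0.01596²) = 0.016

0.0160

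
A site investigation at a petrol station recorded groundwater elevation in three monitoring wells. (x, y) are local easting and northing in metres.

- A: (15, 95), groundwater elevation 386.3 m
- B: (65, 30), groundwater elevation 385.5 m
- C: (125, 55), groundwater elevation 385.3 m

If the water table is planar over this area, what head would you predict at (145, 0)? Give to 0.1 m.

384.8 m

Taking A as reference: B−A = (50, -65, -0.8); C−A = (110, -40, -1.0).
Determinant of the coordinate differences = 50·(-40) − 110·(-65) = 5150.
∂h/∂x = [(-0.8)·(-40) − (-1.0)·(-65)] / 5150 = -0.006408
∂h/∂y = [50·(-1.0) − 110·(-0.8)] / 5150 = +0.007379
h(145, 0) = 386.3 + (-0.006408)·(130) + (+0.007379)·(-95) = 386.3 -0.833 -0.701 = 384.766 m.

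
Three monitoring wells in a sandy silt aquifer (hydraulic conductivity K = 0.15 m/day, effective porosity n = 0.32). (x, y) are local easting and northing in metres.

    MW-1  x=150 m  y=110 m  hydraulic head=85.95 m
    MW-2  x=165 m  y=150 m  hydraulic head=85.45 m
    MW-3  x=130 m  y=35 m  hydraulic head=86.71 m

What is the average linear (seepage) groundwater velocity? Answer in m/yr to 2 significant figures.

With h = a·x + b·y + c and MW-1 as origin, the differences give:
  15·a + 40·b = -0.50
  (-20)·a + (-75)·b = +0.76
Eliminate b (×(-75) and ×40, subtract): -325·a = 7.100 → a = ∂h/∂x = -0.02185
Back-substitute: b = ∂h/∂y = -0.004308.
|∇h| = √(-0.02185² + -0.004308²) = 0.02227
Seepage velocity v = K·i/n = 0.15 × 0.02227 / 0.32 = 0.01044 m/day = 3.813 m/yr.

3.8 m/yr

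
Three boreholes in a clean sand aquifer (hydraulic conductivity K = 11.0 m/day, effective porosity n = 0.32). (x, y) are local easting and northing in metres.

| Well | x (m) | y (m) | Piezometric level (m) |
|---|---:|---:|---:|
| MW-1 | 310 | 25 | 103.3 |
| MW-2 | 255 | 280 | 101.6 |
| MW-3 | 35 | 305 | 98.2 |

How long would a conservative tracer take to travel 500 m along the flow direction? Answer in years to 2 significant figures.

Differences from MW-1: to MW-2 (Δx, Δy, Δh) = (-55, 255, -1.7); to MW-3 = (-275, 280, -5.1).
Solve a·Δx + b·Δy = Δh: det = (-55)·280 − (-275)·255 = 54725.
∂h/∂x = [(-1.7)·280 − (-5.1)·255] / 54725 = +0.01507
∂h/∂y = [(-55)·(-5.1) − (-275)·(-1.7)] / 54725 = -0.003417
|∇h| = √(0.01507² + -0.003417²) = 0.01545
Seepage velocity v = K·i/n = 11.0 × 0.01545 / 0.32 = 0.5311 m/day.
t = 500 / 0.5311 = 941.4 days = 2.58 years.

2.6 years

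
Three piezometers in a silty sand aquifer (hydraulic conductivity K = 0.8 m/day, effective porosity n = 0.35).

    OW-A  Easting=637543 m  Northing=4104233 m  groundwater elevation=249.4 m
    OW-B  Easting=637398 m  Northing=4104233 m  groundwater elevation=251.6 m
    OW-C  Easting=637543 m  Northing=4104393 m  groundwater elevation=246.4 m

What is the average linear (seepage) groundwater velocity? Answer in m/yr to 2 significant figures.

20 m/yr

∂h/∂x = (251.6 − 249.4) / (637398 − 637543) = -0.01517
∂h/∂y = (246.4 − 249.4) / (4104393 − 4104233) = -0.01875
|∇h| = √(-0.01517² + -0.01875²) = 0.02412
Seepage velocity v = K·i/n = 0.8 × 0.02412 / 0.35 = 0.05513 m/day = 20.14 m/yr.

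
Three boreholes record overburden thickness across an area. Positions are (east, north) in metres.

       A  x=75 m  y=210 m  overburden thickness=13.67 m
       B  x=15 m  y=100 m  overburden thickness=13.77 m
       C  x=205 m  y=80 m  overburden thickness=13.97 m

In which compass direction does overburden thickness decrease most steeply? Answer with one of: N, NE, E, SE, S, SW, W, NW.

Differences from A: to B (Δx, Δy, Δh) = (-60, -110, +0.10); to C = (130, -130, +0.30).
Determinant of the coordinate differences = (-60)·(-130) − 130·(-110) = 22100.
∂d/∂x = [(+0.10)·(-130) − (+0.30)·(-110)] / 22100 = +0.0009050
∂d/∂y = [(-60)·(+0.30) − 130·(+0.10)] / 22100 = -0.001403
Steepest decrease is along −∇f = (-0.0009050 E, +0.001403 N) → northwest.

NW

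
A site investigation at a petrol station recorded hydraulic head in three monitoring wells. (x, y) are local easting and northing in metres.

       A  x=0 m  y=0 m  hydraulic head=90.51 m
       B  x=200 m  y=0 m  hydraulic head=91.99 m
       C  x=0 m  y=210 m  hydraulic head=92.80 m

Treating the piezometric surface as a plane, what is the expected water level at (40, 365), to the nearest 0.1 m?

∂h/∂x = (91.99 − 90.51) / (200 − 0) = +0.007400
∂h/∂y = (92.80 − 90.51) / (210 − 0) = +0.01090
h(40, 365) = 90.51 + (+0.007400)·(40) + (+0.01090)·(365) = 90.51 +0.296 +3.980 = 94.786 m.

94.8 m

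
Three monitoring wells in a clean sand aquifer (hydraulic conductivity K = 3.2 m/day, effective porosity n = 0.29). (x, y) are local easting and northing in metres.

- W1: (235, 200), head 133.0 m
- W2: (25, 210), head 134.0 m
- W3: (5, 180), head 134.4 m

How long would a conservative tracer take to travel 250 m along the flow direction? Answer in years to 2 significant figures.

Differences from W1: to W2 (Δx, Δy, Δh) = (-210, 10, +1.0); to W3 = (-230, -20, +1.4).
Solve a·Δx + b·Δy = Δh: det = (-210)·(-20) − (-230)·10 = 6500.
∂h/∂x = [(+1.0)·(-20) − (+1.4)·10] / 6500 = -0.005231
∂h/∂y = [(-210)·(+1.4) − (-230)·(+1.0)] / 6500 = -0.009846
|∇h| = √(-0.005231² + -0.009846²) = 0.01115
Seepage velocity v = K·i/n = 3.2 × 0.01115 / 0.29 = 0.123 m/day.
t = 250 / 0.123 = 2033 days = 5.57 years.

5.6 years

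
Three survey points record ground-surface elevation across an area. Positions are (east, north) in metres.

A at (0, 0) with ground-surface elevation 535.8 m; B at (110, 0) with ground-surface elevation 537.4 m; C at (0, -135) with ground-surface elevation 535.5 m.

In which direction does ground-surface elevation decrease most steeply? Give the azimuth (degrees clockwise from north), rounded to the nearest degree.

∂z/∂x = (537.4 − 535.8) / (110 − 0) = +0.01455
∂z/∂y = (535.5 − 535.8) / (-135 − 0) = +0.002222
Steepest decrease is along −∇f: components (-0.01455 E, -0.002222 N).
Azimuth = atan2(-0.01455, -0.002222) = 261.3° ≈ 261°.

261°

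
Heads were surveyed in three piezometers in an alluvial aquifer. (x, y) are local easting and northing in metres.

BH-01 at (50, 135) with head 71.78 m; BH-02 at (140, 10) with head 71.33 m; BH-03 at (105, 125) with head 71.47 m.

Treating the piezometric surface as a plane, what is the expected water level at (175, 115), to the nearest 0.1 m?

With h = a·x + b·y + c and BH-01 as origin, the differences give:
  90·a + (-125)·b = -0.45
  55·a + (-10)·b = -0.31
Eliminate b (×(-10) and ×(-125), subtract): 5975·a = -34.250 → a = ∂h/∂x = -0.005732
Back-substitute: b = ∂h/∂y = -0.0005272.
h(175, 115) = 71.78 + (-0.005732)·(125) + (-0.0005272)·(-20) = 71.78 -0.717 +0.011 = 71.074 m.

71.1 m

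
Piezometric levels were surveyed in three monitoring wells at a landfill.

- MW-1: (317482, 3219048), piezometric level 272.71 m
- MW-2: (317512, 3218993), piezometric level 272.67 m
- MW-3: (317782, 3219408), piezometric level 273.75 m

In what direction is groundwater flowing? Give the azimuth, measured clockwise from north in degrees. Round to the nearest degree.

225°

Taking MW-1 as reference: MW-2−MW-1 = (30, -55, -0.04); MW-3−MW-1 = (300, 360, +1.04).
Solve a·Δx + b·Δy = Δh: det = 30·360 − 300·(-55) = 27300.
∂h/∂x = [(-0.04)·360 − (+1.04)·(-55)] / 27300 = +0.001568
∂h/∂y = [30·(+1.04) − 300·(-0.04)] / 27300 = +0.001582
Flow direction (−∇h) has components (-0.001568 E, -0.001582 N).
Azimuth = atan2(E, N) = atan2(-0.001568, -0.001582) = 224.7° ≈ 225°.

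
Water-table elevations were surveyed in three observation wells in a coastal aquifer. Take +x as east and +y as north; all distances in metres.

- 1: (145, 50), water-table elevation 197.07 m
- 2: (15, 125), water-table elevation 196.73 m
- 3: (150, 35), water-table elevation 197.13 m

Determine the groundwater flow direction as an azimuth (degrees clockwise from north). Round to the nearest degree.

Taking 1 as reference: 2−1 = (-130, 75, -0.34); 3−1 = (5, -15, +0.06).
Determinant of the coordinate differences = (-130)·(-15) − 5·75 = 1575.
∂h/∂x = [(-0.34)·(-15) − (+0.06)·75] / 1575 = +0.0003810
∂h/∂y = [(-130)·(+0.06) − 5·(-0.34)] / 1575 = -0.003873
Flow direction (−∇h) has components (-0.0003810 E, +0.003873 N).
Azimuth = atan2(E, N) = atan2(-0.0003810, +0.003873) = 354.4° ≈ 354°.

354°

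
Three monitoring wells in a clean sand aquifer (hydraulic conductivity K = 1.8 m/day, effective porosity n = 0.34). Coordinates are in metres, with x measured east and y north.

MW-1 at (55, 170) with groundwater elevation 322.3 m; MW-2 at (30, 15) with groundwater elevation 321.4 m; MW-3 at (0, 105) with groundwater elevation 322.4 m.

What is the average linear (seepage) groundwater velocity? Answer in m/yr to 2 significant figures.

Three-point gradient (reference MW-1): Δ to MW-2 = (-25, -155, -0.9), Δ to MW-3 = (-55, -65, +0.1).
∂h/∂x = -0.01072, ∂h/∂y = +0.007536 (det = -6900).
|∇h| = √(-0.01072² + 0.007536²) = 0.0131
Seepage velocity v = K·i/n = 1.8 × 0.0131 / 0.34 = 0.06935 m/day = 25.33 m/yr.

25 m/yr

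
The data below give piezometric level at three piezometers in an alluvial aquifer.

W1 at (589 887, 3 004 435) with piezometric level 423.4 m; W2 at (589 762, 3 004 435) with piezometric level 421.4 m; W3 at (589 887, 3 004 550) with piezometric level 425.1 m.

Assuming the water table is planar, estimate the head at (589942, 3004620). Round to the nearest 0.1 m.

∂h/∂x = (421.4 − 423.4) / (589762 − 589887) = +0.01600
∂h/∂y = (425.1 − 423.4) / (3004550 − 3004435) = +0.01478
h(589942, 3004620) = 423.4 + (+0.01600)·(55) + (+0.01478)·(185) = 423.4 +0.880 +2.735 = 427.015 m.

427.0 m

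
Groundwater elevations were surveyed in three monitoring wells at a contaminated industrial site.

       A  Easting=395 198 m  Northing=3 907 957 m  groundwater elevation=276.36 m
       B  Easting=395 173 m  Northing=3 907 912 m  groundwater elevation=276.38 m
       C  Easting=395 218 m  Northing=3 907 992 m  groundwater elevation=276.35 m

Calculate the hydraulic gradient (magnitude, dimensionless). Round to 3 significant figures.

0.0117

Taking A as reference: B−A = (-25, -45, +0.02); C−A = (20, 35, -0.01).
Solve a·Δx + b·Δy = Δh: det = (-25)·35 − 20·(-45) = 25.
∂h/∂x = [(+0.02)·35 − (-0.01)·(-45)] / 25 = +0.010000
∂h/∂y = [(-25)·(-0.01) − 20·(+0.02)] / 25 = -0.006000
|∇h| = √(0.010000² + -0.006000²) = 0.01166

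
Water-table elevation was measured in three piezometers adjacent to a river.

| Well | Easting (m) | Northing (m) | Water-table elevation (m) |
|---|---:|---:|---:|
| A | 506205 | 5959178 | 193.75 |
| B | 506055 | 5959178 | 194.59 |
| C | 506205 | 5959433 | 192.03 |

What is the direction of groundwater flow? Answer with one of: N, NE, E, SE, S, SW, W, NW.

∂h/∂x = (194.59 − 193.75) / (506055 − 506205) = -0.005600
∂h/∂y = (192.03 − 193.75) / (5959433 − 5959178) = -0.006745
Flow = −∇h = (+0.005600 east, +0.006745 north), which points northeast.

NE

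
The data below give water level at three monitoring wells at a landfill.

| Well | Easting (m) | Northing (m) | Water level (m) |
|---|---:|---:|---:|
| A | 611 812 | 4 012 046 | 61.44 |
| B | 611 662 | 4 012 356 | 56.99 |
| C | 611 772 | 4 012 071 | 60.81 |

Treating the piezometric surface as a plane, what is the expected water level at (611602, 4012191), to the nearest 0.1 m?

With h = a·x + b·y + c and A as origin, the differences give:
  (-150)·a + 310·b = -4.45
  (-40)·a + 25·b = -0.63
Eliminate b (×25 and ×310, subtract): 8650·a = 84.050 → a = ∂h/∂x = +0.009717
Back-substitute: b = ∂h/∂y = -0.009653.
h(611602, 4012191) = 61.44 + (+0.009717)·(-210) + (-0.009653)·(145) = 61.44 -2.041 -1.400 = 58.000 m.

58.0 m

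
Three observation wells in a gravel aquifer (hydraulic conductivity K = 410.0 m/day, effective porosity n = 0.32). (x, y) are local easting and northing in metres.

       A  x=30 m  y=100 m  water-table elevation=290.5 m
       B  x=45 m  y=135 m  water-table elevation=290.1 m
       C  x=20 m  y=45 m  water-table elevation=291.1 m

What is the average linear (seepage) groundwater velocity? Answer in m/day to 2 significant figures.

Taking A as reference: B−A = (15, 35, -0.4); C−A = (-10, -55, +0.6).
Solve a·Δx + b·Δy = Δh: det = 15·(-55) − (-10)·35 = -475.
∂h/∂x = [(-0.4)·(-55) − (+0.6)·35] / -475 = -0.002105
∂h/∂y = [15·(+0.6) − (-10)·(-0.4)] / -475 = -0.01053
|∇h| = √(-0.002105² + -0.01053²) = 0.01074
Seepage velocity v = K·i/n = 410.0 × 0.01074 / 0.32 = 13.76 m/day.

14 m/day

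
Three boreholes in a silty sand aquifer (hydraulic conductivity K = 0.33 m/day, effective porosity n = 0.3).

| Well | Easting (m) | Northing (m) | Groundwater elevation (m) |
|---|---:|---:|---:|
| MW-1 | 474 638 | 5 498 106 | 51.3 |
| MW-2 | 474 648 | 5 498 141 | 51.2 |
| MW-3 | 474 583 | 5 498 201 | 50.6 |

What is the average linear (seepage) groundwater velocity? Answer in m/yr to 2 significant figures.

2.7 m/yr

Differences from MW-1: to MW-2 (Δx, Δy, Δh) = (10, 35, -0.1); to MW-3 = (-55, 95, -0.7).
Solve a·Δx + b·Δy = Δh: det = 10·95 − (-55)·35 = 2875.
∂h/∂x = [(-0.1)·95 − (-0.7)·35] / 2875 = +0.005217
∂h/∂y = [10·(-0.7) − (-55)·(-0.1)] / 2875 = -0.004348
|∇h| = √(0.005217² + -0.004348²) = 0.006791
Seepage velocity v = K·i/n = 0.33 × 0.006791 / 0.3 = 0.00747 m/day = 2.728 m/yr.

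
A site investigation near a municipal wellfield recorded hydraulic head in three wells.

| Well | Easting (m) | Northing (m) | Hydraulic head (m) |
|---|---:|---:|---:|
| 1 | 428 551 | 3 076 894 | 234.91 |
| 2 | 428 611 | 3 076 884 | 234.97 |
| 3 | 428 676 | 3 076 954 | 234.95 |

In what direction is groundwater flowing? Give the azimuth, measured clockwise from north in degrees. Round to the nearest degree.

322°

Taking 1 as reference: 2−1 = (60, -10, +0.06); 3−1 = (125, 60, +0.04).
Solve a·Δx + b·Δy = Δh: det = 60·60 − 125·(-10) = 4850.
∂h/∂x = [(+0.06)·60 − (+0.04)·(-10)] / 4850 = +0.0008247
∂h/∂y = [60·(+0.04) − 125·(+0.06)] / 4850 = -0.001052
Flow direction (−∇h) has components (-0.0008247 E, +0.001052 N).
Azimuth = atan2(E, N) = atan2(-0.0008247, +0.001052) = 321.9° ≈ 322°.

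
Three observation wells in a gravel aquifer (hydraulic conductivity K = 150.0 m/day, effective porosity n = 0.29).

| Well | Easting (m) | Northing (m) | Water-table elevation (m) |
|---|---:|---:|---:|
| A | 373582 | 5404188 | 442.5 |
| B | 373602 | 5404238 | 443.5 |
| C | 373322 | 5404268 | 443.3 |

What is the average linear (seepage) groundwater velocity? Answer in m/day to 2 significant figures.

Three-point gradient (reference A): Δ to B = (20, 50, +1.0), Δ to C = (-260, 80, +0.8).
∂h/∂x = +0.002740, ∂h/∂y = +0.01890 (det = 14600).
|∇h| = √(0.002740² + 0.01890²) = 0.0191
Seepage velocity v = K·i/n = 150.0 × 0.0191 / 0.29 = 9.879 m/day.

9.9 m/day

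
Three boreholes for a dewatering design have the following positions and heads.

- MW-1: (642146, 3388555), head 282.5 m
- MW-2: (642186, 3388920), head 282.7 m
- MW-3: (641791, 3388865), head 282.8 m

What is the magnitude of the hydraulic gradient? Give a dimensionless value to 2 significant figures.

With h = a·x + b·y + c and MW-1 as origin, the differences give:
  40·a + 365·b = +0.2
  (-355)·a + 310·b = +0.3
Eliminate b (×310 and ×365, subtract): 141975·a = -47.50 → a = ∂h/∂x = -0.0003346
Back-substitute: b = ∂h/∂y = +0.0005846.
|∇h| = √(-0.0003346² + 0.0005846²) = 0.0006736

0.00067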